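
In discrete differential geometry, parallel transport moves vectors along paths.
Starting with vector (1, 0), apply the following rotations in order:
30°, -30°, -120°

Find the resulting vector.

Total rotation: 30° + (-30°) + (-120°) = -120°. Final vector: (-0.5000, -0.8660)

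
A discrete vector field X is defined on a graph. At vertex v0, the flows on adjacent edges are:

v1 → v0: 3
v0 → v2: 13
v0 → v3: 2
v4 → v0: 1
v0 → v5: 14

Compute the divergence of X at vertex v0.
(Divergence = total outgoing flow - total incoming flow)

Divergence = sum of outgoing flows = (-3) + 13 + 2 + (-1) + 14 = 25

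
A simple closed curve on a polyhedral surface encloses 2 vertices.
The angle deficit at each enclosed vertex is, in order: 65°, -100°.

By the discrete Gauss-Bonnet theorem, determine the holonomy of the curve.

Holonomy = total enclosed curvature = 65° + (-100°) = -35°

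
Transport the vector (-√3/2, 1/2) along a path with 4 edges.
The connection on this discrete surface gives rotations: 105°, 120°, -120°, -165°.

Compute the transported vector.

Total rotation: 105° + 120° + (-120°) + (-165°) = -60°. Final vector: (0, 1)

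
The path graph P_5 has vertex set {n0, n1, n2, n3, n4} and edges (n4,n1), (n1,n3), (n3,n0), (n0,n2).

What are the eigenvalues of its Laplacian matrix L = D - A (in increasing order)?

The path graph P_n has Laplacian eigenvalues λ_k = 2 − 2cos(kπ/n), k = 0, 1, …, n−1. Here n = 5:
k=0: 2 − 2cos(0) = 0.0; k=1: 2 − 2cos(π/5) = 0.382; k=2: 2 − 2cos(2π/5) = 1.382; k=3: 2 − 2cos(3π/5) = 2.618; k=4: 2 − 2cos(4π/5) = 3.618.
Laplacian eigenvalues (increasing order): [0.0, 0.382, 1.382, 2.618, 3.618]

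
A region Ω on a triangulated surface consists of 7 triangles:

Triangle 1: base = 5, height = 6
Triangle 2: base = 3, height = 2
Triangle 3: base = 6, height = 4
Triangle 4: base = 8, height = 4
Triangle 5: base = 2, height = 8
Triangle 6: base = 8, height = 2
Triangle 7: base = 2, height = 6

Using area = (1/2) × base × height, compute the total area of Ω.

(1/2)×5×6 + (1/2)×3×2 + (1/2)×6×4 + (1/2)×8×4 + (1/2)×2×8 + (1/2)×8×2 + (1/2)×2×6 = 68.0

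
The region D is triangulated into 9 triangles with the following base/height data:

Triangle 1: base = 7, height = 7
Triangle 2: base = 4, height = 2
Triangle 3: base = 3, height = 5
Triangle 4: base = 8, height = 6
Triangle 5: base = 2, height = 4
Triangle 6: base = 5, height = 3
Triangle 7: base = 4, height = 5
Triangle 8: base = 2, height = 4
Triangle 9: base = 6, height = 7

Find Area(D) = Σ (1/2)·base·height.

(1/2)×7×7 + (1/2)×4×2 + (1/2)×3×5 + (1/2)×8×6 + (1/2)×2×4 + (1/2)×5×3 + (1/2)×4×5 + (1/2)×2×4 + (1/2)×6×7 = 106.5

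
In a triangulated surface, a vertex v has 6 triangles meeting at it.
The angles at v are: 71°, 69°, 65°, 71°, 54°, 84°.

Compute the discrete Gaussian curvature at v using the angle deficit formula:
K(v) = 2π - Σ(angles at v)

Sum of angles = 414°. K = 360° - 414° = -54° = -3π/10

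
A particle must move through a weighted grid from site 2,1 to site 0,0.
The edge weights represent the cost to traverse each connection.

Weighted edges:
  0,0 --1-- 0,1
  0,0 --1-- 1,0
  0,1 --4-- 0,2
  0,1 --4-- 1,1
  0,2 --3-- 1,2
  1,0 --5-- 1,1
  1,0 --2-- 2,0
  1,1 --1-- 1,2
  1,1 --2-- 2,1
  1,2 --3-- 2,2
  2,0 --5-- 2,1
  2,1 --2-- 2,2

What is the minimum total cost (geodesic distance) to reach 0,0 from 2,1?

Shortest path: 2,1 → 1,1 → 0,1 → 0,0, total weight = 7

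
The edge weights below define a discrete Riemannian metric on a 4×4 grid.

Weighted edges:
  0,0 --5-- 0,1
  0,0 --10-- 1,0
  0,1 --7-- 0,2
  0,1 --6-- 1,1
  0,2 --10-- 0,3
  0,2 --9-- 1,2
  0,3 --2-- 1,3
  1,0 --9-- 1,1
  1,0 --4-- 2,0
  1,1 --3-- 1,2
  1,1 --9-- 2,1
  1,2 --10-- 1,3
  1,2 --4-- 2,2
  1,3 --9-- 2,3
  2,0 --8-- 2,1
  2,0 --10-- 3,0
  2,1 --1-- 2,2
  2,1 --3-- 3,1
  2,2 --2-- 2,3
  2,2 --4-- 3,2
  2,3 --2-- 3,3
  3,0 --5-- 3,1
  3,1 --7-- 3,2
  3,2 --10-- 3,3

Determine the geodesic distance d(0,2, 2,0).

Shortest path: 0,2 → 1,2 → 2,2 → 2,1 → 2,0, total weight = 22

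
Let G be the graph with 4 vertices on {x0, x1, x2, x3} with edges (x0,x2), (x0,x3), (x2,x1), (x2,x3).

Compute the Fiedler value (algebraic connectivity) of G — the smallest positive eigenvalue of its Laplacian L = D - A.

Degrees: deg(x0) = 2, deg(x1) = 1, deg(x2) = 3, deg(x3) = 2.
L = D − A with rows/columns ordered (x0, x1, x2, x3):
  [ 2,  0, -1, -1]
  [ 0,  1, -1,  0]
  [-1, -1,  3, -1]
  [-1,  0, -1,  2]
Characteristic polynomial: det(λI − L) = λ(λ − 1)(λ − 3)(λ − 4).
Roots: λ = 0; (λ − 1) = 0 ⇒ λ = 1; (λ − 3) = 0 ⇒ λ = 3; (λ − 4) = 0 ⇒ λ = 4.
(Check: the roots sum (with multiplicity) to 8, matching trace L = Σdeg = 2·4 = 8.)
Laplacian eigenvalues: [0.0, 1.0, 3.0, 4.0]. Algebraic connectivity (smallest non-zero eigenvalue) = 1.0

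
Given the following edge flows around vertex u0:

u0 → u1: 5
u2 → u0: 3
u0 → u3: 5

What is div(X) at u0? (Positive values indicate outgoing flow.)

Divergence = sum of outgoing flows = 5 + (-3) + 5 = 7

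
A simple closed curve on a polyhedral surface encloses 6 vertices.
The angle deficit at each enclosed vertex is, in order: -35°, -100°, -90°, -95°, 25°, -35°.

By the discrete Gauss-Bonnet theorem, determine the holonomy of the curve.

Holonomy = total enclosed curvature = (-35°) + (-100°) + (-90°) + (-95°) + 25° + (-35°) = -330°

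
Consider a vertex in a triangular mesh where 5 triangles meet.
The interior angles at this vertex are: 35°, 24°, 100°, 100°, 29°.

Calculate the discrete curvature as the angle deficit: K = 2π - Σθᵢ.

Sum of angles = 288°. K = 360° - 288° = 72° = 2π/5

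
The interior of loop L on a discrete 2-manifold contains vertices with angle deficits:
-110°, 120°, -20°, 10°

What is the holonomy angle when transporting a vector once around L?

Holonomy = total enclosed curvature = (-110°) + 120° + (-20°) + 10° = 0°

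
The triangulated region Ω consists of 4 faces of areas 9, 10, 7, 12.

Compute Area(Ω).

9 + 10 + 7 + 12 = 38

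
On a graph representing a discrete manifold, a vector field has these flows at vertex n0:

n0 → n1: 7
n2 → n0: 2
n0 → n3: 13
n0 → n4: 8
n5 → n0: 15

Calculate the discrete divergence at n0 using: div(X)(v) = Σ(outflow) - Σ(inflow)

Divergence = sum of outgoing flows = 7 + (-2) + 13 + 8 + (-15) = 11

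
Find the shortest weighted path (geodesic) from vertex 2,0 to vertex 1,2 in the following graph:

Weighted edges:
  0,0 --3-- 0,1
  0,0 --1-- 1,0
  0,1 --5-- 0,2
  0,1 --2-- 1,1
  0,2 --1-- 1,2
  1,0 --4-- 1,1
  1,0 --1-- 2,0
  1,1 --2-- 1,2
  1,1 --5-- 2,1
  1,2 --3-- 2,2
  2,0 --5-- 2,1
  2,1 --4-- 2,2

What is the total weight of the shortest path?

Shortest path: 2,0 → 1,0 → 1,1 → 1,2, total weight = 7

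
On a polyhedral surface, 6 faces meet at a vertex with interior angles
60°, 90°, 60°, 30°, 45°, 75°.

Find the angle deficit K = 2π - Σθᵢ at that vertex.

Sum of angles = 360°. K = 360° - 360° = 0°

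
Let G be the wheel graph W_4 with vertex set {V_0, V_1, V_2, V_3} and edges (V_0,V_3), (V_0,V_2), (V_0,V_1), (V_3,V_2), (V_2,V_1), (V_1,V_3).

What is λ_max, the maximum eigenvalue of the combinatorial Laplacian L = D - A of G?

The wheel W_4 is the join K_1 ∨ C_3 (a hub joined to every vertex of a cycle of length 3). For a join G ∨ H (G on p vertices, H on q vertices) the Laplacian spectrum is 0, p+q, the eigenvalues of L(G) other than one 0 each shifted by +q, and the eigenvalues of L(H) other than one 0 each shifted by +p. With G = K_1 (p = 1, nothing left after dropping its 0) and H = C_3 (q = 3, eigenvalues 2 − 2cos(2πk/3), k = 0, …, 2; drop k = 0), the spectrum of W_4 is 0, 4, and 1 + (2 − 2cos(2πk/3)) = 3 − 2cos(2πk/3) for k = 1, …, 2:
k=1: 3 − 2cos(2π/3) = 4.0; k=2: 3 − 2cos(4π/3) = 4.0.
Laplacian eigenvalues: [0.0, 4.0, 4.0, 4.0]. Largest eigenvalue (spectral radius) = 4.0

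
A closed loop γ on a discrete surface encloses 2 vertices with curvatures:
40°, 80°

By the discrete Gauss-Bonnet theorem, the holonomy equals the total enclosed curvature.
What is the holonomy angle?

Holonomy = total enclosed curvature = 40° + 80° = 120°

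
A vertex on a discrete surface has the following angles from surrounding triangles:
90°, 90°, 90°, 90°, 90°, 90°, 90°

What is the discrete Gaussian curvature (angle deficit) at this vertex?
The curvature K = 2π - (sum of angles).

Sum of angles = 630°. K = 360° - 630° = -270° = -3π/2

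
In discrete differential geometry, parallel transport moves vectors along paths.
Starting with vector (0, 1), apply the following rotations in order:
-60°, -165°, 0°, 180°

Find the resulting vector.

Total rotation: (-60°) + (-165°) + 0° + 180° = -45°. Final vector: (0.7071, 0.7071)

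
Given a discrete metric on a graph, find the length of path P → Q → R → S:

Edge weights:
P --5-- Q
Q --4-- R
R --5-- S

Arc length = 5 + 4 + 5 = 14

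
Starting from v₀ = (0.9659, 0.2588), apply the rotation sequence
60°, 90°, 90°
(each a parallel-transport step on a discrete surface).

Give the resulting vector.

Total rotation: 60° + 90° + 90° = 240° ≡ -120° (mod 360°). Final vector: (-0.2588, -0.9659)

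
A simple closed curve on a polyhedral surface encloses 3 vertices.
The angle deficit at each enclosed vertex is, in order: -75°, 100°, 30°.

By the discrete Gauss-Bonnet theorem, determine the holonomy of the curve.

Holonomy = total enclosed curvature = (-75°) + 100° + 30° = 55°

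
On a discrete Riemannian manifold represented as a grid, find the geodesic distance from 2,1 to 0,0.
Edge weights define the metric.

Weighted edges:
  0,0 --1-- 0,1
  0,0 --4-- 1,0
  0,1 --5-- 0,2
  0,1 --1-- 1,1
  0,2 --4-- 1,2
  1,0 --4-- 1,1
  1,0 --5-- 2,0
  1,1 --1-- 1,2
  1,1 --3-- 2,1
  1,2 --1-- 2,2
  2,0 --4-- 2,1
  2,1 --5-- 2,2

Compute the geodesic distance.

Shortest path: 2,1 → 1,1 → 0,1 → 0,0, total weight = 5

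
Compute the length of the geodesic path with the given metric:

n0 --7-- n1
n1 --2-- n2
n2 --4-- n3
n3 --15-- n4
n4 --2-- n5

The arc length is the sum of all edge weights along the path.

Arc length = 7 + 2 + 4 + 15 + 2 = 30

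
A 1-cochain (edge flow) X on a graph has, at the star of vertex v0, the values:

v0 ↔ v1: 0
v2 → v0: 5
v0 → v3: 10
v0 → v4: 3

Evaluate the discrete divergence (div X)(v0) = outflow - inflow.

Divergence = sum of outgoing flows = 0 + (-5) + 10 + 3 = 8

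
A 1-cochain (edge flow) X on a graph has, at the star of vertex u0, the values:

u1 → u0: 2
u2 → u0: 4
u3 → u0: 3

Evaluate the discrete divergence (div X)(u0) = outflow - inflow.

Divergence = sum of outgoing flows = (-2) + (-4) + (-3) = -9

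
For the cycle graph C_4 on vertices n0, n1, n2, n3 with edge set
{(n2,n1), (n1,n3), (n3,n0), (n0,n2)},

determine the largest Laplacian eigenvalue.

The cycle graph C_n has Laplacian eigenvalues λ_k = 2 − 2cos(2πk/n), k = 0, 1, …, n−1. Here n = 4:
k=0: 2 − 2cos(0) = 0.0; k=1: 2 − 2cos(π/2) = 2.0; k=2: 2 − 2cos(π) = 4.0; k=3: 2 − 2cos(3π/2) = 2.0.
Laplacian eigenvalues: [0.0, 2.0, 2.0, 4.0]. Largest eigenvalue (spectral radius) = 4.0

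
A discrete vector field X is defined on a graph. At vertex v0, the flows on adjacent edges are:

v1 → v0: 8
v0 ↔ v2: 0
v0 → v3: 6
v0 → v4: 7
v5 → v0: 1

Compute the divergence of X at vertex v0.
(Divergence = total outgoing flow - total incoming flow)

Divergence = sum of outgoing flows = (-8) + 0 + 6 + 7 + (-1) = 4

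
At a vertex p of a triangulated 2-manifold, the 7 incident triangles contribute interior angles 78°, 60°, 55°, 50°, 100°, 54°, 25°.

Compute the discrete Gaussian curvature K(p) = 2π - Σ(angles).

Sum of angles = 422°. K = 360° - 422° = -62° = -31π/90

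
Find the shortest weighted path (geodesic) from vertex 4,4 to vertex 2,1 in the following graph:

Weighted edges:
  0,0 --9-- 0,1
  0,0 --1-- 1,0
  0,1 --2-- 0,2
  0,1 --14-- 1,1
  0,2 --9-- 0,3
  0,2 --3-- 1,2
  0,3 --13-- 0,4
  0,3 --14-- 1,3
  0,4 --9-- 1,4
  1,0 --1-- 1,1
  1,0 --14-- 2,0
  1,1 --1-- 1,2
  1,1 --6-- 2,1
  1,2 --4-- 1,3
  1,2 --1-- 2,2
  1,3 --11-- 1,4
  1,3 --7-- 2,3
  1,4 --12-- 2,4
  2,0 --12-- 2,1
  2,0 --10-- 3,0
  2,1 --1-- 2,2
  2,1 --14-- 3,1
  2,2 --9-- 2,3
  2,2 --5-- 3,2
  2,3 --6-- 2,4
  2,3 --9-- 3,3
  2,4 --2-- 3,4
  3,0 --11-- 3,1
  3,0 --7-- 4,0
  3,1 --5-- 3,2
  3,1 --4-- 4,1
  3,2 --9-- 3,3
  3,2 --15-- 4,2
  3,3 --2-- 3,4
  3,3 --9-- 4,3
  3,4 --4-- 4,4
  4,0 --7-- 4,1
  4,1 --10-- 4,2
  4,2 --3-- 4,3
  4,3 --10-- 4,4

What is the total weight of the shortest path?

Shortest path: 4,4 → 3,4 → 3,3 → 3,2 → 2,2 → 2,1, total weight = 21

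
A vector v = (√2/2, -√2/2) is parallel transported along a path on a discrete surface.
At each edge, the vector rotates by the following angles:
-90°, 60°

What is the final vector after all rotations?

Total rotation: (-90°) + 60° = -30°. Final vector: (0.2588, -0.9659)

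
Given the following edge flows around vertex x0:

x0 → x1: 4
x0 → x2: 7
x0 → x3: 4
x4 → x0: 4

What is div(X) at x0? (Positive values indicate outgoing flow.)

Divergence = sum of outgoing flows = 4 + 7 + 4 + (-4) = 11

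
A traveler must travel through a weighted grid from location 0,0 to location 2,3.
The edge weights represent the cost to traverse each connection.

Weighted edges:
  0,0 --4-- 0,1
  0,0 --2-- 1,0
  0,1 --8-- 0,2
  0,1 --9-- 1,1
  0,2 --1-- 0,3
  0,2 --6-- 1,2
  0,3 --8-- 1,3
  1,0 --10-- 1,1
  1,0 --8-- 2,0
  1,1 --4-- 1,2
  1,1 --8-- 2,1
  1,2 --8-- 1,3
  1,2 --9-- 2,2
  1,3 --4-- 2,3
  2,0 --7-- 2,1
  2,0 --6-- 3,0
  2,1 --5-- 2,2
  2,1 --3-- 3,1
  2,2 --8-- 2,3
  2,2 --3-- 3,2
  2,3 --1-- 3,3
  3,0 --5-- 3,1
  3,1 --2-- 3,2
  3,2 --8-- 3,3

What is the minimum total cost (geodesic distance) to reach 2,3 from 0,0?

Shortest path: 0,0 → 0,1 → 0,2 → 0,3 → 1,3 → 2,3, total weight = 25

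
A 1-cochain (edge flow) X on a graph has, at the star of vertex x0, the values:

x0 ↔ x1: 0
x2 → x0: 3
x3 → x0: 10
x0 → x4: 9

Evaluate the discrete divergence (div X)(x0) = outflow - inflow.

Divergence = sum of outgoing flows = 0 + (-3) + (-10) + 9 = -4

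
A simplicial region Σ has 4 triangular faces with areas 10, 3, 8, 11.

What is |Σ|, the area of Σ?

10 + 3 + 8 + 11 = 32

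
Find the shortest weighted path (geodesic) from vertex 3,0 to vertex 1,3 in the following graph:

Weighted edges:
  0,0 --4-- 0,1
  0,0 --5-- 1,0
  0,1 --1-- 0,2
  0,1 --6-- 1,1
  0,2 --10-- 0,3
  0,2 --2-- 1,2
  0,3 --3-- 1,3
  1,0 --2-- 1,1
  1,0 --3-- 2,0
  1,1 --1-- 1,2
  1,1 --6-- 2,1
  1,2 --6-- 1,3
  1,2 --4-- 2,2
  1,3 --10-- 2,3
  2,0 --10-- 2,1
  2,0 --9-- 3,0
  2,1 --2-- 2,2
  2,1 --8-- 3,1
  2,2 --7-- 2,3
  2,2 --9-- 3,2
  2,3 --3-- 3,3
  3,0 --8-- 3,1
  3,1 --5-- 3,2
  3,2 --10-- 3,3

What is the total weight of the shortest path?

Shortest path: 3,0 → 2,0 → 1,0 → 1,1 → 1,2 → 1,3, total weight = 21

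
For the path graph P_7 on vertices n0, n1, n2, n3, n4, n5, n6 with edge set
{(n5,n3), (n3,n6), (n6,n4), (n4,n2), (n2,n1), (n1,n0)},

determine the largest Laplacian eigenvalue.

The path graph P_n has Laplacian eigenvalues λ_k = 2 − 2cos(kπ/n), k = 0, 1, …, n−1. Here n = 7:
k=0: 2 − 2cos(0) = 0.0; k=1: 2 − 2cos(π/7) = 0.1981; k=2: 2 − 2cos(2π/7) = 0.753; k=3: 2 − 2cos(3π/7) = 1.555; k=4: 2 − 2cos(4π/7) = 2.445; k=5: 2 − 2cos(5π/7) = 3.247; k=6: 2 − 2cos(6π/7) = 3.8019.
Laplacian eigenvalues: [0.0, 0.1981, 0.753, 1.555, 2.445, 3.247, 3.8019]. Largest eigenvalue (spectral radius) = 3.8019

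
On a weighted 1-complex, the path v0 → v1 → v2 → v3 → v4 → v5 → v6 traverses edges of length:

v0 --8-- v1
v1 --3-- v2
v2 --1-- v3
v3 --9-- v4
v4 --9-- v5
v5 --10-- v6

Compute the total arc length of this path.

Arc length = 8 + 3 + 1 + 9 + 9 + 10 = 40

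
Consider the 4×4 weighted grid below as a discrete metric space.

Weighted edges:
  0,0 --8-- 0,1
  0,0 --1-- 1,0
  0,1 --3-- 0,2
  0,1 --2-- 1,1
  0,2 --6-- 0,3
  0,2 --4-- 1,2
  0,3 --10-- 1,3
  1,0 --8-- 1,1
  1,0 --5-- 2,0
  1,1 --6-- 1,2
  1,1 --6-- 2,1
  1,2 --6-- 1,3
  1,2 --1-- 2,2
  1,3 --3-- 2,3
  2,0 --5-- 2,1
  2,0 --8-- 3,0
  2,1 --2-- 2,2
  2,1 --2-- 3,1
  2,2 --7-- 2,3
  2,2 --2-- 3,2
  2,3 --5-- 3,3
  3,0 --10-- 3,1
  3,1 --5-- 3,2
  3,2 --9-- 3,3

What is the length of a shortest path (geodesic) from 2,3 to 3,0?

Shortest path: 2,3 → 2,2 → 2,1 → 3,1 → 3,0, total weight = 21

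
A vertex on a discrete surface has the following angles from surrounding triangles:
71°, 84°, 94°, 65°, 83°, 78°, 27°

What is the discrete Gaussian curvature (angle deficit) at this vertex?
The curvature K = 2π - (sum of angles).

Sum of angles = 502°. K = 360° - 502° = -142° = -71π/90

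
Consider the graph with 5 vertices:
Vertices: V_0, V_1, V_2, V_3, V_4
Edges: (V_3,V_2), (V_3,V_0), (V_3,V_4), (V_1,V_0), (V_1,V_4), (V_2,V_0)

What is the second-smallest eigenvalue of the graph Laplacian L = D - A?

Degrees: deg(V_0) = 3, deg(V_1) = 2, deg(V_2) = 2, deg(V_3) = 3, deg(V_4) = 2.
L = D − A with rows/columns ordered (V_0, V_1, V_2, V_3, V_4):
  [ 3, -1, -1, -1,  0]
  [-1,  2,  0,  0, -1]
  [-1,  0,  2, -1,  0]
  [-1,  0, -1,  3, -1]
  [ 0, -1,  0, -1,  2]
Characteristic polynomial: det(λI − L) = λ(λ² − 5λ + 5)(λ² − 7λ + 11).
Roots: λ = 0; (λ² − 5λ + 5) = 0 ⇒ λ = (5 ± √5)/2 ≈ 1.382, 3.618; (λ² − 7λ + 11) = 0 ⇒ λ = (7 ± √5)/2 ≈ 2.382, 4.618.
(Check: the roots sum (with multiplicity) to 12, matching trace L = Σdeg = 2·6 = 12.)
Laplacian eigenvalues: [0.0, 1.382, 2.382, 3.618, 4.618]. Algebraic connectivity (smallest non-zero eigenvalue) = 1.382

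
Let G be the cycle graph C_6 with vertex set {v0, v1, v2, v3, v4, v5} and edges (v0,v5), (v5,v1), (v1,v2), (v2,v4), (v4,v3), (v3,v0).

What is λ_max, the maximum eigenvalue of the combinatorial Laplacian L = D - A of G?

The cycle graph C_n has Laplacian eigenvalues λ_k = 2 − 2cos(2πk/n), k = 0, 1, …, n−1. Here n = 6:
k=0: 2 − 2cos(0) = 0.0; k=1: 2 − 2cos(π/3) = 1.0; k=2: 2 − 2cos(2π/3) = 3.0; k=3: 2 − 2cos(π) = 4.0; k=4: 2 − 2cos(4π/3) = 3.0; k=5: 2 − 2cos(5π/3) = 1.0.
Laplacian eigenvalues: [0.0, 1.0, 1.0, 3.0, 3.0, 4.0]. Largest eigenvalue (spectral radius) = 4.0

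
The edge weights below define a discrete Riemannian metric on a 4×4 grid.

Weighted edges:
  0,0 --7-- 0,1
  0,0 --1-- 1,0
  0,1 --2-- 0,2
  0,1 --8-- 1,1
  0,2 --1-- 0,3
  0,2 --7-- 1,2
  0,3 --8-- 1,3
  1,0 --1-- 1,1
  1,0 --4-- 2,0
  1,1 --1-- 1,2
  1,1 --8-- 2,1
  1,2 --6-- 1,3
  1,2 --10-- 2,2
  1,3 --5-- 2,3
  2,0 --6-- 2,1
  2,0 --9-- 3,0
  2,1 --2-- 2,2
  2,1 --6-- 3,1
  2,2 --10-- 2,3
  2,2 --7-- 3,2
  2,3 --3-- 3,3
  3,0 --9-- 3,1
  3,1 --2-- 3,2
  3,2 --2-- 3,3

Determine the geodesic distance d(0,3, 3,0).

Shortest path: 0,3 → 0,2 → 1,2 → 1,1 → 1,0 → 2,0 → 3,0, total weight = 23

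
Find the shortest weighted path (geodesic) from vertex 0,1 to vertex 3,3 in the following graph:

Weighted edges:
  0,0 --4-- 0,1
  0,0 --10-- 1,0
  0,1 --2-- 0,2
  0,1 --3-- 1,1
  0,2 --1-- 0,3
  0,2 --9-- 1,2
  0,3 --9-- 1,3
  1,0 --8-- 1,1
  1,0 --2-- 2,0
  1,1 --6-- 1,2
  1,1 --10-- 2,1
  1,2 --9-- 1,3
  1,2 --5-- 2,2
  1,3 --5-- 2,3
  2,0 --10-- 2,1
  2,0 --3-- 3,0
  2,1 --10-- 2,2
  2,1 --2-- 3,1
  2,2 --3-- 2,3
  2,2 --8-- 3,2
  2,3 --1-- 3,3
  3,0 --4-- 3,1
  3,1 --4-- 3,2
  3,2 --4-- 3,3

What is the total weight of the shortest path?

Shortest path: 0,1 → 0,2 → 0,3 → 1,3 → 2,3 → 3,3, total weight = 18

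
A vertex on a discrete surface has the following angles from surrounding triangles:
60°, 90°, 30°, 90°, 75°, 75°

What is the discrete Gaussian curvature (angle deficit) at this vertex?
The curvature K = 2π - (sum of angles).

Sum of angles = 420°. K = 360° - 420° = -60°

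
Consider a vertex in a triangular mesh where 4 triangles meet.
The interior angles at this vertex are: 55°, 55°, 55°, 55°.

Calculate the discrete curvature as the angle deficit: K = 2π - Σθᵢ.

Sum of angles = 220°. K = 360° - 220° = 140°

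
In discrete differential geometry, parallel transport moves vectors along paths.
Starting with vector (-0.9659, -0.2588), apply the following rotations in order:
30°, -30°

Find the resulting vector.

Total rotation: 30° + (-30°) = 0°. Final vector: (-0.9659, -0.2588)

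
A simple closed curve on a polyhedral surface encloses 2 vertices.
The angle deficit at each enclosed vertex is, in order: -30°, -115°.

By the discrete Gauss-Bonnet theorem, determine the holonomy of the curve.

Holonomy = total enclosed curvature = (-30°) + (-115°) = -145°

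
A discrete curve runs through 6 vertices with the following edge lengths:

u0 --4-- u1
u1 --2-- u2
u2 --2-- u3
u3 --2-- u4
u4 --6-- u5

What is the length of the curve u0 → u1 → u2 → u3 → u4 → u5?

Arc length = 4 + 2 + 2 + 2 + 6 = 16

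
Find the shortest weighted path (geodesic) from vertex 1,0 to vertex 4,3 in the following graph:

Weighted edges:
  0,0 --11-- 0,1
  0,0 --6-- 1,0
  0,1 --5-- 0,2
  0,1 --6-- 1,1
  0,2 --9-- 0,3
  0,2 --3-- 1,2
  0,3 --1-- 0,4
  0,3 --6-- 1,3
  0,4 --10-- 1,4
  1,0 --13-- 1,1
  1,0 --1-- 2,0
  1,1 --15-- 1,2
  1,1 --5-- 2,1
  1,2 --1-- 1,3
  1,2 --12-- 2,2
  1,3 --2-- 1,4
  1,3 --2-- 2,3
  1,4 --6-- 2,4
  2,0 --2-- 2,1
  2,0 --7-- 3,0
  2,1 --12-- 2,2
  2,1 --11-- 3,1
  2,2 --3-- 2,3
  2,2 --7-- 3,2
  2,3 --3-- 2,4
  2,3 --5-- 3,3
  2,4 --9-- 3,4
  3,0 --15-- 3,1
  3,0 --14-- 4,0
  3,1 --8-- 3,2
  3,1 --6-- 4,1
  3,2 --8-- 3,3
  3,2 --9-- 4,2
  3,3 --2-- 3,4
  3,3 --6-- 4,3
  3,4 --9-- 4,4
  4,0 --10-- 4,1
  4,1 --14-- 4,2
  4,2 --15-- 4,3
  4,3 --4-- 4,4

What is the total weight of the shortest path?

Shortest path: 1,0 → 2,0 → 2,1 → 2,2 → 2,3 → 3,3 → 4,3, total weight = 29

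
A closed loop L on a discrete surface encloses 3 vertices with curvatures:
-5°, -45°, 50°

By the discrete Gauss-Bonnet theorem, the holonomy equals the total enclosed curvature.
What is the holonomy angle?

Holonomy = total enclosed curvature = (-5°) + (-45°) + 50° = 0°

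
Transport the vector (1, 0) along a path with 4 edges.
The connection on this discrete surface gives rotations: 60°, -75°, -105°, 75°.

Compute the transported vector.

Total rotation: 60° + (-75°) + (-105°) + 75° = -45°. Final vector: (0.7071, -0.7071)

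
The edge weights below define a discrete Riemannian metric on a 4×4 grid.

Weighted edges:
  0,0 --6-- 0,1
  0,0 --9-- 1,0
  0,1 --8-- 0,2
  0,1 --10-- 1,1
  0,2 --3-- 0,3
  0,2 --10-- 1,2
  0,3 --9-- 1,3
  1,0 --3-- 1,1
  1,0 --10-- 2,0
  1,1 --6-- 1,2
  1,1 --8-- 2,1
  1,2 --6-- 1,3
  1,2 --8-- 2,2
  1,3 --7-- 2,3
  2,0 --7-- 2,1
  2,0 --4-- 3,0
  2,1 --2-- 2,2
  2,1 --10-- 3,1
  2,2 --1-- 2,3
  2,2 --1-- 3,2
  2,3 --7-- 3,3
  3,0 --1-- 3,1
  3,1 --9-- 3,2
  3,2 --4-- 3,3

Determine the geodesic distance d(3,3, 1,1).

Shortest path: 3,3 → 3,2 → 2,2 → 2,1 → 1,1, total weight = 15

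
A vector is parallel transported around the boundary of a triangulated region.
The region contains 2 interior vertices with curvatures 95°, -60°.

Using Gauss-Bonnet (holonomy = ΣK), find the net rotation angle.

Holonomy = total enclosed curvature = 95° + (-60°) = 35°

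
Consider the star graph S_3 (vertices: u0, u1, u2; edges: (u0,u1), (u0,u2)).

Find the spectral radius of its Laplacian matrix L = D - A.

The star S_3 is the complete bipartite graph K_{1,2} (one hub of degree 2, 2 leaves of degree 1). The Laplacian spectrum of K_{p,q} is 0, p (multiplicity q−1), q (multiplicity p−1), p+q. With p = 1, q = 2: 0 once, 1 with multiplicity 1, and 3 once. (Check: trace L = sum of degrees = 4 = 1·1 + 3.)
Laplacian eigenvalues: [0.0, 1.0, 3.0]. Largest eigenvalue (spectral radius) = 3.0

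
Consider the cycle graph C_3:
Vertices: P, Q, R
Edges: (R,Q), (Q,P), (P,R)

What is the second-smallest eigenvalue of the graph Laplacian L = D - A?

The cycle graph C_n has Laplacian eigenvalues λ_k = 2 − 2cos(2πk/n), k = 0, 1, …, n−1. Here n = 3:
k=0: 2 − 2cos(0) = 0.0; k=1: 2 − 2cos(2π/3) = 3.0; k=2: 2 − 2cos(4π/3) = 3.0.
Laplacian eigenvalues: [0.0, 3.0, 3.0]. Algebraic connectivity (smallest non-zero eigenvalue) = 3.0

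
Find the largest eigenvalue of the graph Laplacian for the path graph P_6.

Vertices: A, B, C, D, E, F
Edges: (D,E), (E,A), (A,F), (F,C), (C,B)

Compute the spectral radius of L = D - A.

The path graph P_n has Laplacian eigenvalues λ_k = 2 − 2cos(kπ/n), k = 0, 1, …, n−1. Here n = 6:
k=0: 2 − 2cos(0) = 0.0; k=1: 2 − 2cos(π/6) = 0.2679; k=2: 2 − 2cos(π/3) = 1.0; k=3: 2 − 2cos(π/2) = 2.0; k=4: 2 − 2cos(2π/3) = 3.0; k=5: 2 − 2cos(5π/6) = 3.7321.
Laplacian eigenvalues: [0.0, 0.2679, 1.0, 2.0, 3.0, 3.7321]. Largest eigenvalue (spectral radius) = 3.7321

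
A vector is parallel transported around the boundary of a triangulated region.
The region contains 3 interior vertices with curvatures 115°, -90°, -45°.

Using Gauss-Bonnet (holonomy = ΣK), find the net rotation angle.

Holonomy = total enclosed curvature = 115° + (-90°) + (-45°) = -20°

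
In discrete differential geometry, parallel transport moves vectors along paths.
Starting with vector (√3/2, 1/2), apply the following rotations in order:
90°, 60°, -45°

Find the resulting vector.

Total rotation: 90° + 60° + (-45°) = 105°. Final vector: (-0.7071, 0.7071)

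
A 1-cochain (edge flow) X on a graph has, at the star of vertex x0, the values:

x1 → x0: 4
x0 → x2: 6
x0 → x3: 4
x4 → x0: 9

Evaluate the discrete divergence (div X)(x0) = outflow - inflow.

Divergence = sum of outgoing flows = (-4) + 6 + 4 + (-9) = -3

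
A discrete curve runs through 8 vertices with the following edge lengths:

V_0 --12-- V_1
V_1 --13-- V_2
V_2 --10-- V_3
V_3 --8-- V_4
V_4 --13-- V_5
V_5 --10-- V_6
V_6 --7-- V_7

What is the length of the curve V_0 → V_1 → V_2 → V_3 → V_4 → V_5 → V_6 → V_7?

Arc length = 12 + 13 + 10 + 8 + 13 + 10 + 7 = 73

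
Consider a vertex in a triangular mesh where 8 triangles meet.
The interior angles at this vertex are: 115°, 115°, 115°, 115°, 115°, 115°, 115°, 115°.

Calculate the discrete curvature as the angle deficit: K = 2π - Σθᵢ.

Sum of angles = 920°. K = 360° - 920° = -560°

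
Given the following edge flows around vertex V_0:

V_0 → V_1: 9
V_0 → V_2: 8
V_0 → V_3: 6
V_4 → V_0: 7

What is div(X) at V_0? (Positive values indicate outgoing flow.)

Divergence = sum of outgoing flows = 9 + 8 + 6 + (-7) = 16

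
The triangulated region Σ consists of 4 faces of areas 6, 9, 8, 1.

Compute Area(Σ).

6 + 9 + 8 + 1 = 24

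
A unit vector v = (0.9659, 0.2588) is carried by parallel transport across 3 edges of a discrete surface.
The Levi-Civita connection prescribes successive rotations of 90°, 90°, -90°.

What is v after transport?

Total rotation: 90° + 90° + (-90°) = 90°. Final vector: (-0.2588, 0.9659)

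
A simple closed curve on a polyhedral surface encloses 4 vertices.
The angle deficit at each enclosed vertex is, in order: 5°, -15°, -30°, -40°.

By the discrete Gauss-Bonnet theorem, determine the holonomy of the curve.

Holonomy = total enclosed curvature = 5° + (-15°) + (-30°) + (-40°) = -80°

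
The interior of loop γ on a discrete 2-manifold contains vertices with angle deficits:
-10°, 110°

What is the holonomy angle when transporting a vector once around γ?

Holonomy = total enclosed curvature = (-10°) + 110° = 100°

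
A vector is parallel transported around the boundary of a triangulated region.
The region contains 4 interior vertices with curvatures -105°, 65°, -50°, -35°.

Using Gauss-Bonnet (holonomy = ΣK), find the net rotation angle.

Holonomy = total enclosed curvature = (-105°) + 65° + (-50°) + (-35°) = -125°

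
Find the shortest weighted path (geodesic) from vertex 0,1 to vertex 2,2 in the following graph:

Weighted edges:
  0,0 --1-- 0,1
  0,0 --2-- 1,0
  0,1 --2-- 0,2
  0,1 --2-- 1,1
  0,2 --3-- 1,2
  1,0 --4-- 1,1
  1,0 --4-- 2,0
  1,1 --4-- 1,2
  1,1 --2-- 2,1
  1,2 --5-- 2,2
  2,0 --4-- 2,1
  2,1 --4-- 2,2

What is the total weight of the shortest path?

Shortest path: 0,1 → 1,1 → 2,1 → 2,2, total weight = 8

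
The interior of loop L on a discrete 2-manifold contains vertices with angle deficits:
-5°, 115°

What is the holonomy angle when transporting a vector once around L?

Holonomy = total enclosed curvature = (-5°) + 115° = 110°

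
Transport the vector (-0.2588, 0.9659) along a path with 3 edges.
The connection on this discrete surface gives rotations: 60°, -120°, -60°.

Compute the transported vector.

Total rotation: 60° + (-120°) + (-60°) = -120°. Final vector: (0.9659, -0.2588)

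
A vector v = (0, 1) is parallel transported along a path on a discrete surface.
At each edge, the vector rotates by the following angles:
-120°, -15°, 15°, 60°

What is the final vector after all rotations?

Total rotation: (-120°) + (-15°) + 15° + 60° = -60°. Final vector: (0.8660, 0.5000)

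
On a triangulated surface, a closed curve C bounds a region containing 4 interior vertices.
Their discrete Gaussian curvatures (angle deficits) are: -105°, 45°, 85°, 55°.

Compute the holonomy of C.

Holonomy = total enclosed curvature = (-105°) + 45° + 85° + 55° = 80°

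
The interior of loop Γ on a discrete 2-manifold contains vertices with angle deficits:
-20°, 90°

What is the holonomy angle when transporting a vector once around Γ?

Holonomy = total enclosed curvature = (-20°) + 90° = 70°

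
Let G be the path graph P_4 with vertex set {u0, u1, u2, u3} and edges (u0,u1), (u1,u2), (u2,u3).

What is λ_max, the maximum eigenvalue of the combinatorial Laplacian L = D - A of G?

The path graph P_n has Laplacian eigenvalues λ_k = 2 − 2cos(kπ/n), k = 0, 1, …, n−1. Here n = 4:
k=0: 2 − 2cos(0) = 0.0; k=1: 2 − 2cos(π/4) = 0.5858; k=2: 2 − 2cos(π/2) = 2.0; k=3: 2 − 2cos(3π/4) = 3.4142.
Laplacian eigenvalues: [0.0, 0.5858, 2.0, 3.4142]. Largest eigenvalue (spectral radius) = 3.4142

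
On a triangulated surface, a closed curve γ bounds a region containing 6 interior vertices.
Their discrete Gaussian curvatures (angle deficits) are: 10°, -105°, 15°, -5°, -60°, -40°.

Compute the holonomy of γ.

Holonomy = total enclosed curvature = 10° + (-105°) + 15° + (-5°) + (-60°) + (-40°) = -185°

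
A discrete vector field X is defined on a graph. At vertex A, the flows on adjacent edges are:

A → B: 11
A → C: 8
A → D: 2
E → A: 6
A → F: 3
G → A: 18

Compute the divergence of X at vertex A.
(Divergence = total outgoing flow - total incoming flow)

Divergence = sum of outgoing flows = 11 + 8 + 2 + (-6) + 3 + (-18) = 0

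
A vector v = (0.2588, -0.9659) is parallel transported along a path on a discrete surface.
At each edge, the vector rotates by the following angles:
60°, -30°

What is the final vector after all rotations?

Total rotation: 60° + (-30°) = 30°. Final vector: (0.7071, -0.7071)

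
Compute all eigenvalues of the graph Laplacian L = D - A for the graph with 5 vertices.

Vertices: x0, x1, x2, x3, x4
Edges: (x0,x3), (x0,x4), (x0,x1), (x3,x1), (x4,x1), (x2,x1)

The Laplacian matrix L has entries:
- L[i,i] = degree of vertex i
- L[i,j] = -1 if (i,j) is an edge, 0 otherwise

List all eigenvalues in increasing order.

Degrees: deg(x0) = 3, deg(x1) = 4, deg(x2) = 1, deg(x3) = 2, deg(x4) = 2.
L = D − A with rows/columns ordered (x0, x1, x2, x3, x4):
  [ 3, -1,  0, -1, -1]
  [-1,  4, -1, -1, -1]
  [ 0, -1,  1,  0,  0]
  [-1, -1,  0,  2,  0]
  [-1, -1,  0,  0,  2]
Characteristic polynomial: det(λI − L) = λ(λ − 1)(λ − 2)(λ − 4)(λ − 5).
Roots: λ = 0; (λ − 1) = 0 ⇒ λ = 1; (λ − 2) = 0 ⇒ λ = 2; (λ − 4) = 0 ⇒ λ = 4; (λ − 5) = 0 ⇒ λ = 5.
(Check: the roots sum (with multiplicity) to 12, matching trace L = Σdeg = 2·6 = 12.)
Laplacian eigenvalues (increasing order): [0.0, 1.0, 2.0, 4.0, 5.0]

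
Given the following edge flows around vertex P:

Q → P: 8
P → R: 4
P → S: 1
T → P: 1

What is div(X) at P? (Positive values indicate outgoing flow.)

Divergence = sum of outgoing flows = (-8) + 4 + 1 + (-1) = -4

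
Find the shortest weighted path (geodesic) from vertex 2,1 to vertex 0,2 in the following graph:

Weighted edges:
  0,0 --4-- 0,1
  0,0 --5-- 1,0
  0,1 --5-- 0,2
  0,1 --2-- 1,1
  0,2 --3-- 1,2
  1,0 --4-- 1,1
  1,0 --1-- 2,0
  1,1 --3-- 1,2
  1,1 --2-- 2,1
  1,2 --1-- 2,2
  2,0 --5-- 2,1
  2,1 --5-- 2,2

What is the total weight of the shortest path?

Shortest path: 2,1 → 1,1 → 1,2 → 0,2, total weight = 8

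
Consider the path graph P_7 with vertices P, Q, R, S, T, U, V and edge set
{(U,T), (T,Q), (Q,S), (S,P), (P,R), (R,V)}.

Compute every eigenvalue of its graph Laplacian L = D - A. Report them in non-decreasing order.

The path graph P_n has Laplacian eigenvalues λ_k = 2 − 2cos(kπ/n), k = 0, 1, …, n−1. Here n = 7:
k=0: 2 − 2cos(0) = 0.0; k=1: 2 − 2cos(π/7) = 0.1981; k=2: 2 − 2cos(2π/7) = 0.753; k=3: 2 − 2cos(3π/7) = 1.555; k=4: 2 − 2cos(4π/7) = 2.445; k=5: 2 − 2cos(5π/7) = 3.247; k=6: 2 − 2cos(6π/7) = 3.8019.
Laplacian eigenvalues (increasing order): [0.0, 0.1981, 0.753, 1.555, 2.445, 3.247, 3.8019]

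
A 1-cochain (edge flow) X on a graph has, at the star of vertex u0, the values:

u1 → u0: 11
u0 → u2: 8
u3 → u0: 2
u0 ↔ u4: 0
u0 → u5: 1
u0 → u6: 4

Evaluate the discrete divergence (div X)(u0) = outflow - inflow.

Divergence = sum of outgoing flows = (-11) + 8 + (-2) + 0 + 1 + 4 = 0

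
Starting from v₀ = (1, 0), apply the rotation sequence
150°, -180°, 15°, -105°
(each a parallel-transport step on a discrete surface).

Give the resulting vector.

Total rotation: 150° + (-180°) + 15° + (-105°) = -120°. Final vector: (-0.5000, -0.8660)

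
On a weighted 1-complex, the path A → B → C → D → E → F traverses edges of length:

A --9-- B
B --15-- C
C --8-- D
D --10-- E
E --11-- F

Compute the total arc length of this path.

Arc length = 9 + 15 + 8 + 10 + 11 = 53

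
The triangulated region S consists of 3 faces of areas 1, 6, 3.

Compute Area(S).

1 + 6 + 3 = 10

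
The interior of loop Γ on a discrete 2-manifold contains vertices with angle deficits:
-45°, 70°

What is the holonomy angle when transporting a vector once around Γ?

Holonomy = total enclosed curvature = (-45°) + 70° = 25°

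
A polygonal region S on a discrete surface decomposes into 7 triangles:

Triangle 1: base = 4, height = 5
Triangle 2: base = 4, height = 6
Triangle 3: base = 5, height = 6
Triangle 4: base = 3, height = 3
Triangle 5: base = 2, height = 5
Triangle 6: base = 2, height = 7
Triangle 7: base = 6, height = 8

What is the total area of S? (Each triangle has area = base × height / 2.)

(1/2)×4×5 + (1/2)×4×6 + (1/2)×5×6 + (1/2)×3×3 + (1/2)×2×5 + (1/2)×2×7 + (1/2)×6×8 = 77.5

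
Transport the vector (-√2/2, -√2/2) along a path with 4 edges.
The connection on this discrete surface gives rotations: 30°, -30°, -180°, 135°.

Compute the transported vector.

Total rotation: 30° + (-30°) + (-180°) + 135° = -45°. Final vector: (-1, 0)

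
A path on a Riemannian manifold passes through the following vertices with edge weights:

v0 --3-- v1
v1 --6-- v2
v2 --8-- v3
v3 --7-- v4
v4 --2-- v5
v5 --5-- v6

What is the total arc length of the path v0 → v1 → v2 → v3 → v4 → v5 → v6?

Arc length = 3 + 6 + 8 + 7 + 2 + 5 = 31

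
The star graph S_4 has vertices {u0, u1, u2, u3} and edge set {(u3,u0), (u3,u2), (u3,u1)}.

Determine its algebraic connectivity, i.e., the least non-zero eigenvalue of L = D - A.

The star S_4 is the complete bipartite graph K_{1,3} (one hub of degree 3, 3 leaves of degree 1). The Laplacian spectrum of K_{p,q} is 0, p (multiplicity q−1), q (multiplicity p−1), p+q. With p = 1, q = 3: 0 once, 1 with multiplicity 2, and 4 once. (Check: trace L = sum of degrees = 6 = 2·1 + 4.)
Laplacian eigenvalues: [0.0, 1.0, 1.0, 4.0]. Algebraic connectivity (smallest non-zero eigenvalue) = 1.0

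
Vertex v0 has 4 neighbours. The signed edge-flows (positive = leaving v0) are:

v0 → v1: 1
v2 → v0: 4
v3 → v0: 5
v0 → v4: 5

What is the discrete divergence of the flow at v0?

Divergence = sum of outgoing flows = 1 + (-4) + (-5) + 5 = -3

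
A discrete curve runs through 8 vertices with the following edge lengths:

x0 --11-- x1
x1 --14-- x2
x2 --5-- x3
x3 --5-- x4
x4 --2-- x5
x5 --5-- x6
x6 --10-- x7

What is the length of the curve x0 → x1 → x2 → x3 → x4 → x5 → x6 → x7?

Arc length = 11 + 14 + 5 + 5 + 2 + 5 + 10 = 52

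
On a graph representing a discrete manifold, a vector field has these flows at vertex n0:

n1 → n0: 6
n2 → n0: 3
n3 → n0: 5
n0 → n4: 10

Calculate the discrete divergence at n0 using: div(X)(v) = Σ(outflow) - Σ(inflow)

Divergence = sum of outgoing flows = (-6) + (-3) + (-5) + 10 = -4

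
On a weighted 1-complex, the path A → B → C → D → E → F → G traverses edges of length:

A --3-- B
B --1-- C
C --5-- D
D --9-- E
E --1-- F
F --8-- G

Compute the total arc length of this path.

Arc length = 3 + 1 + 5 + 9 + 1 + 8 = 27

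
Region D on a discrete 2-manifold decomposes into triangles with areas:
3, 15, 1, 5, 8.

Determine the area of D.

3 + 15 + 1 + 5 + 8 = 32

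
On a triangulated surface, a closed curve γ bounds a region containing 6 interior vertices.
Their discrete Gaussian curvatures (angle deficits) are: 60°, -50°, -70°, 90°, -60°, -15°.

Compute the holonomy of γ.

Holonomy = total enclosed curvature = 60° + (-50°) + (-70°) + 90° + (-60°) + (-15°) = -45°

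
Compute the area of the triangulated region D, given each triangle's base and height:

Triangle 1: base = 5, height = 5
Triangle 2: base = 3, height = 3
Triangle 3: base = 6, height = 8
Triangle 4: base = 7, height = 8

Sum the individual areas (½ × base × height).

(1/2)×5×5 + (1/2)×3×3 + (1/2)×6×8 + (1/2)×7×8 = 69.0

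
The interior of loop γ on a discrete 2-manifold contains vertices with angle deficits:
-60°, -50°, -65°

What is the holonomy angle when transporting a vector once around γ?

Holonomy = total enclosed curvature = (-60°) + (-50°) + (-65°) = -175°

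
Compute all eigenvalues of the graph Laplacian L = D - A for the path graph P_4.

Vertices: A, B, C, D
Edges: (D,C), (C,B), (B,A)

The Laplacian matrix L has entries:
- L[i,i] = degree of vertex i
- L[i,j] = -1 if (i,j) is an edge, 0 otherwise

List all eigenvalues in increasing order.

The path graph P_n has Laplacian eigenvalues λ_k = 2 − 2cos(kπ/n), k = 0, 1, …, n−1. Here n = 4:
k=0: 2 − 2cos(0) = 0.0; k=1: 2 − 2cos(π/4) = 0.5858; k=2: 2 − 2cos(π/2) = 2.0; k=3: 2 − 2cos(3π/4) = 3.4142.
Laplacian eigenvalues (increasing order): [0.0, 0.5858, 2.0, 3.4142]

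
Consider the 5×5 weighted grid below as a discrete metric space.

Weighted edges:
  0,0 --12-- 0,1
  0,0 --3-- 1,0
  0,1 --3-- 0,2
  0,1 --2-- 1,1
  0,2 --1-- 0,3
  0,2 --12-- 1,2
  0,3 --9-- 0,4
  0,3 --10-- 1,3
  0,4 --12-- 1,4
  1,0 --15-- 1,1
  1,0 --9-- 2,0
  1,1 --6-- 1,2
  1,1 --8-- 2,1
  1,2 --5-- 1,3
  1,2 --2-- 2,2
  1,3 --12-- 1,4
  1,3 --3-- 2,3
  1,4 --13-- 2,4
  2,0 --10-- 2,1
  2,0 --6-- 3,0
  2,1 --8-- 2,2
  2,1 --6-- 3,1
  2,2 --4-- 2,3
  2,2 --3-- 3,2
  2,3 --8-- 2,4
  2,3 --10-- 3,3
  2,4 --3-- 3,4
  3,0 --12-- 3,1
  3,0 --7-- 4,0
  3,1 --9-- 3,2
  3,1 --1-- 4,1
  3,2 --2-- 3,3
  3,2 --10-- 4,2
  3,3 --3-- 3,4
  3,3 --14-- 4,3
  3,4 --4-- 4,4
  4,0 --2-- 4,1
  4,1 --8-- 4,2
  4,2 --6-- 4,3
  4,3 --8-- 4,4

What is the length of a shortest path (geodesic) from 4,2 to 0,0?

Shortest path: 4,2 → 3,2 → 2,2 → 1,2 → 1,1 → 0,1 → 0,0, total weight = 35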